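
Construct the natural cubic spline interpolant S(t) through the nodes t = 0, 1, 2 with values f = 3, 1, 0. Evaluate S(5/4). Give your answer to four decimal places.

Put M_i = S'' at the i-th knot. Here h = (1, 1) and Δ = (-2, -1), so the interior equations h_(i-1)·M_(i-1) + 2(h_(i-1)+h_i)·M_i + h_i·M_(i+1) = 6(Δ_i − Δ_(i-1)) read
  1·M_0 + 4·M_1 + 1·M_2 = 6(Δ_1 - Δ_0) = 6
Natural end conditions: M_0 = M_2 = 0.
Forward elimination and back-substitution give M_0 = 0, M_1 = 3/2, M_2 = 0.
On [1, 2], S(t) = 1 - 3/2·(t - 1) + 3/4·(t - 1)² - 1/4·(t - 1)³.
With (t - 1) = 1/4: S(5/4) = 171/256.

0.6680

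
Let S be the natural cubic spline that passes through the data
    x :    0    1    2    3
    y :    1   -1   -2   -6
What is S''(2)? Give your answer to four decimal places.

-5.2000

With M_i denoting the second derivative at x_i, h_i = 1, 1, 1, and Δ_i = (y_(i+1) − y_i)/h_i = -2, -1, -4:
  1·M_0 + 4·M_1 + 1·M_2 = 6(Δ_1 - Δ_0) = 6
  1·M_1 + 4·M_2 + 1·M_3 = 6(Δ_2 - Δ_1) = -18
Natural end conditions: M_0 = M_3 = 0.
Solving the tridiagonal system: M_0 = 0, M_1 = 14/5, M_2 = -26/5, M_3 = 0.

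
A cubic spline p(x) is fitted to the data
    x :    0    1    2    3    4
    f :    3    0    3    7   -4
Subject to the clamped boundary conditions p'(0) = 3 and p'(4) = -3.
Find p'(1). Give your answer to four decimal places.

Let m_i = p''(x_i). Step sizes h_i = 1, 1, 1, 1; slopes of the chords Δ_i = (y_(i+1) - y_i)/h_i = -3, 3, 4, -11.
  1·m_0 + 4·m_1 + 1·m_2 = 6(Δ_1 - Δ_0) = 36
  1·m_1 + 4·m_2 + 1·m_3 = 6(Δ_2 - Δ_1) = 6
  1·m_2 + 4·m_3 + 1·m_4 = 6(Δ_3 - Δ_2) = -90
Clamped end conditions give two more equations: 2h_0·m_0 + h_0·m_1 = 6(Δ_0 - p'(0)) = -36 and h_3·m_3 + 2h_3·m_4 = 6(p'(4) - Δ_3) = 48.
Hence m_0 = -99/4, m_1 = 27/2, m_2 = 27/4, m_3 = -69/2, m_4 = 165/4.
On [1, 2], p'(x) = b_1 + 2c_1·(x - 1) + 3d_1·(x - 1)² with b_1 = Δ_1 - h_1(2m_1 + m_2)/6 = -21/8, c_1 = m_1/2 = 27/4, d_1 = (m_2 - m_1)/(6h_1) = -9/8. So p'(1) = -21/8.

-2.6250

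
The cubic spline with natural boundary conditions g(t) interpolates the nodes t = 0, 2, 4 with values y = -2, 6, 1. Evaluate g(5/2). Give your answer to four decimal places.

With M_i denoting the second derivative at x_i, h_i = 2, 2, and Δ_i = (y_(i+1) − y_i)/h_i = 4, -5/2:
  2·M_0 + 8·M_1 + 2·M_2 = 6(Δ_1 - Δ_0) = -39
Natural end conditions: M_0 = M_2 = 0.
Hence M_0 = 0, M_1 = -39/8, M_2 = 0.
On [2, 4], g(t) = 6 + 3/4·(t - 2) - 39/16·(t - 2)² + 13/32·(t - 2)³.
With (t - 2) = 1/2: g(5/2) = 1489/256.

5.8164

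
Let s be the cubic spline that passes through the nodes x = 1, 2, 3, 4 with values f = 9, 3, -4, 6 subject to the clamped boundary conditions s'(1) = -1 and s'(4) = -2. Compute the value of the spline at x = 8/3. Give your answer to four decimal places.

With σ_i denoting the second derivative at x_i, h_i = 1, 1, 1, and Δ_i = (y_(i+1) − y_i)/h_i = -6, -7, 10:
  1·σ_0 + 4·σ_1 + 1·σ_2 = 6(Δ_1 - Δ_0) = -6
  1·σ_1 + 4·σ_2 + 1·σ_3 = 6(Δ_2 - Δ_1) = 102
Clamped end conditions give two more equations: 2h_0·σ_0 + h_0·σ_1 = 6(Δ_0 - s'(1)) = -30 and h_2·σ_2 + 2h_2·σ_3 = 6(s'(4) - Δ_2) = -72.
Hence σ_0 = -154/15, σ_1 = -142/15, σ_2 = 632/15, σ_3 = -856/15.
On [2, 3], s(x) = 3 - 163/15·(x - 2) - 71/15·(x - 2)² + 43/5·(x - 2)³.
With (x - 2) = 2/3: s(8/3) = -19/5.

-3.8000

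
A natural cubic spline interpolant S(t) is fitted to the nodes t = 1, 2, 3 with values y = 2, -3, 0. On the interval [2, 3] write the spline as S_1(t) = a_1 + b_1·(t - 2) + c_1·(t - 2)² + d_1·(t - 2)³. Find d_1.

Write M_i for S''(x_i). With h_i = 1, 1 and divided differences Δ_i = -5, 3, the continuity of S' gives the tridiagonal system
  1·M_0 + 4·M_1 + 1·M_2 = 6(Δ_1 - Δ_0) = 48
Natural end conditions: M_0 = M_2 = 0.
Hence M_0 = 0, M_1 = 12, M_2 = 0.
On [2, 3], with S_1(t) = a_1 + b_1·(t - 2) + c_1·(t - 2)² + d_1·(t - 2)³: c_1 = M_1/2 = 6, d_1 = (M_2 - M_1)/(6h_1) = -2, b_1 = Δ_1 - h_1(2M_1 + M_2)/6 = -1.

-2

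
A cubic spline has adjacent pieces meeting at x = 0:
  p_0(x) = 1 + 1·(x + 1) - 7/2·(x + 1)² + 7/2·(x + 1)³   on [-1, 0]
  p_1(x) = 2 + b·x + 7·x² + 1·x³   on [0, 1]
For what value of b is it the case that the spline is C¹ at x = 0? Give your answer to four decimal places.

p_0'(x) = 1 - 7·(x + 1) + 21/2·(x + 1)², so p_0'(0) = 9/2. On the right, p_1'(0) = b, so b = 9/2.

4.5000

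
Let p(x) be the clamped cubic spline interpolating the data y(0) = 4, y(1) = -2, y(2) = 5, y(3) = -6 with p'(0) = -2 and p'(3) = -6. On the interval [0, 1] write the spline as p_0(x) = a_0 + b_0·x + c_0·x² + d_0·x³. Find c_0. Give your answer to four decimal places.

-15.7333

Let M_i = p''(x_i). Step sizes h_i = 1, 1, 1; slopes of the chords Δ_i = (y_(i+1) - y_i)/h_i = -6, 7, -11.
  1·M_0 + 4·M_1 + 1·M_2 = 6(Δ_1 - Δ_0) = 78
  1·M_1 + 4·M_2 + 1·M_3 = 6(Δ_2 - Δ_1) = -108
Clamped end conditions give two more equations: 2h_0·M_0 + h_0·M_1 = 6(Δ_0 - p'(0)) = -24 and h_2·M_2 + 2h_2·M_3 = 6(p'(3) - Δ_2) = 30.
Hence M_0 = -472/15, M_1 = 584/15, M_2 = -694/15, M_3 = 572/15.
On [0, 1], with p_0(x) = a_0 + b_0·x + c_0·x² + d_0·x³: c_0 = M_0/2 = -236/15, d_0 = (M_1 - M_0)/(6h_0) = 176/15, b_0 = Δ_0 - h_0(2M_0 + M_1)/6 = -2.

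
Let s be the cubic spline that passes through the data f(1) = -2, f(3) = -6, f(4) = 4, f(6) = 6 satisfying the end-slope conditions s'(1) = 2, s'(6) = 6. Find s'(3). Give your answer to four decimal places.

6.1875

With M_i denoting the second derivative at x_i, h_i = 2, 1, 2, and Δ_i = (y_(i+1) − y_i)/h_i = -2, 10, 1:
  2·M_0 + 6·M_1 + 1·M_2 = 6(Δ_1 - Δ_0) = 72
  1·M_1 + 6·M_2 + 2·M_3 = 6(Δ_2 - Δ_1) = -54
Clamped end conditions give two more equations: 2h_0·M_0 + h_0·M_1 = 6(Δ_0 - s'(1)) = -24 and h_2·M_2 + 2h_2·M_3 = 6(s'(6) - Δ_2) = 30.
Hence M_0 = -259/16, M_1 = 163/8, M_2 = -143/8, M_3 = 263/16.
On [3, 4], s'(x) = b_1 + 2c_1·(x - 3) + 3d_1·(x - 3)² with b_1 = Δ_1 - h_1(2M_1 + M_2)/6 = 99/16, c_1 = M_1/2 = 163/16, d_1 = (M_2 - M_1)/(6h_1) = -51/8. So s'(3) = 99/16.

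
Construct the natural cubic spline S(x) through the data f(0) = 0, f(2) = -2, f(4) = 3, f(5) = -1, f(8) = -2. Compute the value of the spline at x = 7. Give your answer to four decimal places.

Write M_i for S''(x_i). With h_i = 2, 2, 1, 3 and divided differences Δ_i = -1, 5/2, -4, -1/3, the continuity of S' gives the tridiagonal system
  2·M_0 + 8·M_1 + 2·M_2 = 6(Δ_1 - Δ_0) = 21
  2·M_1 + 6·M_2 + 1·M_3 = 6(Δ_2 - Δ_1) = -39
  1·M_2 + 8·M_3 + 3·M_4 = 6(Δ_3 - Δ_2) = 22
Natural end conditions: M_0 = M_4 = 0.
Hence M_0 = 0, M_1 = 1655/344, M_2 = -376/43, M_3 = 661/172, M_4 = 0.
On [5, 8], S(x) = -1 - 2155/516·(x - 5) + 661/344·(x - 5)² - 661/3096·(x - 5)³.
With (x - 5) = 2: S(7) = -1306/387.

-3.3747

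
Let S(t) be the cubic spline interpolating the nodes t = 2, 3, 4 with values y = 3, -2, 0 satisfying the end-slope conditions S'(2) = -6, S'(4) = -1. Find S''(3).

16

With M_i denoting the second derivative at x_i, h_i = 1, 1, and Δ_i = (y_(i+1) − y_i)/h_i = -5, 2:
  1·M_0 + 4·M_1 + 1·M_2 = 6(Δ_1 - Δ_0) = 42
Clamped end conditions give two more equations: 2h_0·M_0 + h_0·M_1 = 6(Δ_0 - S'(2)) = 6 and h_1·M_1 + 2h_1·M_2 = 6(S'(4) - Δ_1) = -18.
Solving: M_0 = -5, M_1 = 16, M_2 = -17.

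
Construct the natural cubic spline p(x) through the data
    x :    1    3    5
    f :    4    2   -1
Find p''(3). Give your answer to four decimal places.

-0.3750

Let M_i = p''(x_i). Step sizes h_i = 2, 2; slopes of the chords Δ_i = (y_(i+1) - y_i)/h_i = -1, -3/2.
  2·M_0 + 8·M_1 + 2·M_2 = 6(Δ_1 - Δ_0) = -3
Natural end conditions: M_0 = M_2 = 0.
Forward elimination and back-substitution give M_0 = 0, M_1 = -3/8, M_2 = 0.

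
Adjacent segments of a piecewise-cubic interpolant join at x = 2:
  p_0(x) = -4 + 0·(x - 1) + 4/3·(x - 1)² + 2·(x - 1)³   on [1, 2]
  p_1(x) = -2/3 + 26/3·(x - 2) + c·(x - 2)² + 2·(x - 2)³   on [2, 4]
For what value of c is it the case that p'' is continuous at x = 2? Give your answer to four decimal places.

p_0''(x) = 8/3 + 12·(x - 1), so p_0''(2) = 44/3. On the right, p_1''(2) = 2c, so c = 22/3.

7.3333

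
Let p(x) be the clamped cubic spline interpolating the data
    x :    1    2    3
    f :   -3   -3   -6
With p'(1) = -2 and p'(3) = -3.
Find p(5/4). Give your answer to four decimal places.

Put m_i = p'' at the i-th knot. Here h = (1, 1) and Δ = (0, -3), so the interior equations h_(i-1)·m_(i-1) + 2(h_(i-1)+h_i)·m_i + h_i·m_(i+1) = 6(Δ_i − Δ_(i-1)) read
  1·m_0 + 4·m_1 + 1·m_2 = 6(Δ_1 - Δ_0) = -18
Clamped end conditions give two more equations: 2h_0·m_0 + h_0·m_1 = 6(Δ_0 - p'(1)) = 12 and h_1·m_1 + 2h_1·m_2 = 6(p'(3) - Δ_1) = 0.
Solving: m_0 = 10, m_1 = -8, m_2 = 4.
On [1, 2], p(x) = -3 - 2·(x - 1) + 5·(x - 1)² - 3·(x - 1)³.
With (x - 1) = 1/4: p(5/4) = -207/64.

-3.2344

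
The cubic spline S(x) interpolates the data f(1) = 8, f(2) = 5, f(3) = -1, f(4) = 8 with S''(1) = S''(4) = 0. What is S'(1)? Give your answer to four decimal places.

-1.2000

With M_i denoting the second derivative at x_i, h_i = 1, 1, 1, and Δ_i = (y_(i+1) − y_i)/h_i = -3, -6, 9:
  1·M_0 + 4·M_1 + 1·M_2 = 6(Δ_1 - Δ_0) = -18
  1·M_1 + 4·M_2 + 1·M_3 = 6(Δ_2 - Δ_1) = 90
Natural end conditions: M_0 = M_3 = 0.
Hence M_0 = 0, M_1 = -54/5, M_2 = 126/5, M_3 = 0.
On [1, 2], S'(x) = b_0 + 2c_0·(x - 1) + 3d_0·(x - 1)² with b_0 = Δ_0 - h_0(2M_0 + M_1)/6 = -6/5, c_0 = M_0/2 = 0, d_0 = (M_1 - M_0)/(6h_0) = -9/5. So S'(1) = -6/5.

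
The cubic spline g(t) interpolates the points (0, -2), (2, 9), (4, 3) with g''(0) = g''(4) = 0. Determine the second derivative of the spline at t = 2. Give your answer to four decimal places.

-6.3750

Write M_i for g''(x_i). With h_i = 2, 2 and divided differences Δ_i = 11/2, -3, the continuity of g' gives the tridiagonal system
  2·M_0 + 8·M_1 + 2·M_2 = 6(Δ_1 - Δ_0) = -51
Natural end conditions: M_0 = M_2 = 0.
Forward elimination and back-substitution give M_0 = 0, M_1 = -51/8, M_2 = 0.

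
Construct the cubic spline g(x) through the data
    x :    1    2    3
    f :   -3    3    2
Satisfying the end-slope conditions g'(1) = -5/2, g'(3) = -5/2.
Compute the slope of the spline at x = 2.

With M_i denoting the second derivative at x_i, h_i = 1, 1, and Δ_i = (y_(i+1) − y_i)/h_i = 6, -1:
  1·M_0 + 4·M_1 + 1·M_2 = 6(Δ_1 - Δ_0) = -42
Clamped end conditions give two more equations: 2h_0·M_0 + h_0·M_1 = 6(Δ_0 - g'(1)) = 51 and h_1·M_1 + 2h_1·M_2 = 6(g'(3) - Δ_1) = -9.
Hence M_0 = 36, M_1 = -21, M_2 = 6.
On [2, 3], g'(x) = b_1 + 2c_1·(x - 2) + 3d_1·(x - 2)² with b_1 = Δ_1 - h_1(2M_1 + M_2)/6 = 5, c_1 = M_1/2 = -21/2, d_1 = (M_2 - M_1)/(6h_1) = 9/2. So g'(2) = 5.

5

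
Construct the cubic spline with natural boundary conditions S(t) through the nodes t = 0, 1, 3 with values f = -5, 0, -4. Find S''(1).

-7

Let σ_i = S''(x_i). Step sizes h_i = 1, 2; slopes of the chords Δ_i = (y_(i+1) - y_i)/h_i = 5, -2.
  1·σ_0 + 6·σ_1 + 2·σ_2 = 6(Δ_1 - Δ_0) = -42
Natural end conditions: σ_0 = σ_2 = 0.
Solving: σ_0 = 0, σ_1 = -7, σ_2 = 0.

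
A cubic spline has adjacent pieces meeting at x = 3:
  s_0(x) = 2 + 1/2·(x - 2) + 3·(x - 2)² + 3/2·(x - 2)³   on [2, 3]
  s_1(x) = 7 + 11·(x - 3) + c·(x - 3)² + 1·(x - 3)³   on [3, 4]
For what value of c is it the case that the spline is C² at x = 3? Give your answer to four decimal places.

s_0''(x) = 6 + 9·(x - 2), so s_0''(3) = 15. On the right, s_1''(3) = 2c, so c = 15/2.

7.5000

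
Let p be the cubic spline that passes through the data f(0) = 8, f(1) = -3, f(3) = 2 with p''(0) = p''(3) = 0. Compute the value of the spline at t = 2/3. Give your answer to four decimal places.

-0.1667

Let m_i = p''(x_i). Step sizes h_i = 1, 2; slopes of the chords Δ_i = (y_(i+1) - y_i)/h_i = -11, 5/2.
  1·m_0 + 6·m_1 + 2·m_2 = 6(Δ_1 - Δ_0) = 81
Natural end conditions: m_0 = m_2 = 0.
Solving the tridiagonal system: m_0 = 0, m_1 = 27/2, m_2 = 0.
On [0, 1], p(t) = 8 - 53/4·t + 0·t² + 9/4·t³.
With t = 2/3: p(2/3) = -1/6.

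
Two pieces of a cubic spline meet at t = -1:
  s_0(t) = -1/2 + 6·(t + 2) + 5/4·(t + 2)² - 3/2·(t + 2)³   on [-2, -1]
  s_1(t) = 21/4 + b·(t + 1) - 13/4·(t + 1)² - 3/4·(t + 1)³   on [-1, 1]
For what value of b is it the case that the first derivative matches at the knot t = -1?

s_0'(t) = 6 + 5/2·(t + 2) - 9/2·(t + 2)², so s_0'(-1) = 4. On the right, s_1'(-1) = b, so b = 4.

4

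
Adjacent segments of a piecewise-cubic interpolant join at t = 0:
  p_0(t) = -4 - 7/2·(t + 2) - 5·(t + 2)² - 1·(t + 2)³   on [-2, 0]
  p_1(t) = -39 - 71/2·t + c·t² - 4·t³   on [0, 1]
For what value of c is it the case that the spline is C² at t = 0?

-11

p_0''(t) = -10 - 6·(t + 2), so p_0''(0) = -22. On the right, p_1''(0) = 2c, so c = -11.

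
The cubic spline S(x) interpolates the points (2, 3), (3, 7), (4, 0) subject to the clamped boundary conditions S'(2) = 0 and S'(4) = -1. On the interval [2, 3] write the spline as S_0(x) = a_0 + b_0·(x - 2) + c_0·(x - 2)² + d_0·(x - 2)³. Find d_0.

Write m_i for S''(x_i). With h_i = 1, 1 and divided differences Δ_i = 4, -7, the continuity of S' gives the tridiagonal system
  1·m_0 + 4·m_1 + 1·m_2 = 6(Δ_1 - Δ_0) = -66
Clamped end conditions give two more equations: 2h_0·m_0 + h_0·m_1 = 6(Δ_0 - S'(2)) = 24 and h_1·m_1 + 2h_1·m_2 = 6(S'(4) - Δ_1) = 36.
Forward elimination and back-substitution give m_0 = 28, m_1 = -32, m_2 = 34.
On [2, 3], with S_0(x) = a_0 + b_0·(x - 2) + c_0·(x - 2)² + d_0·(x - 2)³: c_0 = m_0/2 = 14, d_0 = (m_1 - m_0)/(6h_0) = -10, b_0 = Δ_0 - h_0(2m_0 + m_1)/6 = 0.

-10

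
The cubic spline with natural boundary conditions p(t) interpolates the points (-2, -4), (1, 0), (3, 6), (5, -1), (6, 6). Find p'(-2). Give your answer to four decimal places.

-0.0609

With m_i denoting the second derivative at x_i, h_i = 3, 2, 2, 1, and Δ_i = (y_(i+1) − y_i)/h_i = 4/3, 3, -7/2, 7:
  3·m_0 + 10·m_1 + 2·m_2 = 6(Δ_1 - Δ_0) = 10
  2·m_1 + 8·m_2 + 2·m_3 = 6(Δ_2 - Δ_1) = -39
  2·m_2 + 6·m_3 + 1·m_4 = 6(Δ_3 - Δ_2) = 63
Natural end conditions: m_0 = m_4 = 0.
Hence m_0 = 0, m_1 = 145/52, m_2 = -465/52, m_3 = 701/52, m_4 = 0.
On [-2, 1], p'(t) = b_0 + 2c_0·(t + 2) + 3d_0·(t + 2)² with b_0 = Δ_0 - h_0(2m_0 + m_1)/6 = -19/312, c_0 = m_0/2 = 0, d_0 = (m_1 - m_0)/(6h_0) = 145/936. So p'(-2) = -19/312.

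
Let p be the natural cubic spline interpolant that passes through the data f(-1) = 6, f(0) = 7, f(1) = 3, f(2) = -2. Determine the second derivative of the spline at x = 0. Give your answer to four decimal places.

With σ_i denoting the second derivative at x_i, h_i = 1, 1, 1, and Δ_i = (y_(i+1) − y_i)/h_i = 1, -4, -5:
  1·σ_0 + 4·σ_1 + 1·σ_2 = 6(Δ_1 - Δ_0) = -30
  1·σ_1 + 4·σ_2 + 1·σ_3 = 6(Δ_2 - Δ_1) = -6
Natural end conditions: σ_0 = σ_3 = 0.
Solving the tridiagonal system: σ_0 = 0, σ_1 = -38/5, σ_2 = 2/5, σ_3 = 0.

-7.6000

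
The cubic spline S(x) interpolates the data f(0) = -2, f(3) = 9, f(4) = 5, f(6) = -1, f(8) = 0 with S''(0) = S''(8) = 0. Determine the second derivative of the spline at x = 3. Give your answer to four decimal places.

Let M_i = S''(x_i). Step sizes h_i = 3, 1, 2, 2; slopes of the chords Δ_i = (y_(i+1) - y_i)/h_i = 11/3, -4, -3, 1/2.
  3·M_0 + 8·M_1 + 1·M_2 = 6(Δ_1 - Δ_0) = -46
  1·M_1 + 6·M_2 + 2·M_3 = 6(Δ_2 - Δ_1) = 6
  2·M_2 + 8·M_3 + 2·M_4 = 6(Δ_3 - Δ_2) = 21
Natural end conditions: M_0 = M_4 = 0.
Forward elimination and back-substitution give M_0 = 0, M_1 = -1015/172, M_2 = 52/43, M_3 = 799/344, M_4 = 0.

-5.9012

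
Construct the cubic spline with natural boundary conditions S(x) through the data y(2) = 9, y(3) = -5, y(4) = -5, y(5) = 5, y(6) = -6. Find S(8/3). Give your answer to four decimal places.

-1.3188

Let m_i = S''(x_i). Step sizes h_i = 1, 1, 1, 1; slopes of the chords Δ_i = (y_(i+1) - y_i)/h_i = -14, 0, 10, -11.
  1·m_0 + 4·m_1 + 1·m_2 = 6(Δ_1 - Δ_0) = 84
  1·m_1 + 4·m_2 + 1·m_3 = 6(Δ_2 - Δ_1) = 60
  1·m_2 + 4·m_3 + 1·m_4 = 6(Δ_3 - Δ_2) = -126
Natural end conditions: m_0 = m_4 = 0.
Forward elimination and back-substitution give m_0 = 0, m_1 = 447/28, m_2 = 141/7, m_3 = -1023/28, m_4 = 0.
On [2, 3], S(x) = 9 - 933/56·(x - 2) + 0·(x - 2)² + 149/56·(x - 2)³.
With (x - 2) = 2/3: S(8/3) = -997/756.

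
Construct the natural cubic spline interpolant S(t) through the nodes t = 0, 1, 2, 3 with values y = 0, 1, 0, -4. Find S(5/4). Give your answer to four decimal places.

Write σ_i for S''(x_i). With h_i = 1, 1, 1 and divided differences Δ_i = 1, -1, -4, the continuity of S' gives the tridiagonal system
  1·σ_0 + 4·σ_1 + 1·σ_2 = 6(Δ_1 - Δ_0) = -12
  1·σ_1 + 4·σ_2 + 1·σ_3 = 6(Δ_2 - Δ_1) = -18
Natural end conditions: σ_0 = σ_3 = 0.
Solving the tridiagonal system: σ_0 = 0, σ_1 = -2, σ_2 = -4, σ_3 = 0.
On [1, 2], S(t) = 1 + 1/3·(t - 1) - 1·(t - 1)² - 1/3·(t - 1)³.
With (t - 1) = 1/4: S(5/4) = 65/64.

1.0156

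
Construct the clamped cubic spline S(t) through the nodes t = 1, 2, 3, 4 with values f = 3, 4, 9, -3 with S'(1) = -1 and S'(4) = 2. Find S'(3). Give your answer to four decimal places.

-7.4000

Put m_i = S'' at the i-th knot. Here h = (1, 1, 1) and Δ = (1, 5, -12), so the interior equations h_(i-1)·m_(i-1) + 2(h_(i-1)+h_i)·m_i + h_i·m_(i+1) = 6(Δ_i − Δ_(i-1)) read
  1·m_0 + 4·m_1 + 1·m_2 = 6(Δ_1 - Δ_0) = 24
  1·m_1 + 4·m_2 + 1·m_3 = 6(Δ_2 - Δ_1) = -102
Clamped end conditions give two more equations: 2h_0·m_0 + h_0·m_1 = 6(Δ_0 - S'(1)) = 12 and h_2·m_2 + 2h_2·m_3 = 6(S'(4) - Δ_2) = 84.
Forward elimination and back-substitution give m_0 = -16/5, m_1 = 92/5, m_2 = -232/5, m_3 = 326/5.
On [3, 4], S'(t) = b_2 + 2c_2·(t - 3) + 3d_2·(t - 3)² with b_2 = Δ_2 - h_2(2m_2 + m_3)/6 = -37/5, c_2 = m_2/2 = -116/5, d_2 = (m_3 - m_2)/(6h_2) = 93/5. So S'(3) = -37/5.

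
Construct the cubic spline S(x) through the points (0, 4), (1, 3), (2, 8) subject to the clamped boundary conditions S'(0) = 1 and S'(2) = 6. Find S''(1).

Put M_i = S'' at the i-th knot. Here h = (1, 1) and Δ = (-1, 5), so the interior equations h_(i-1)·M_(i-1) + 2(h_(i-1)+h_i)·M_i + h_i·M_(i+1) = 6(Δ_i − Δ_(i-1)) read
  1·M_0 + 4·M_1 + 1·M_2 = 6(Δ_1 - Δ_0) = 36
Clamped end conditions give two more equations: 2h_0·M_0 + h_0·M_1 = 6(Δ_0 - S'(0)) = -12 and h_1·M_1 + 2h_1·M_2 = 6(S'(2) - Δ_1) = 6.
Solving: M_0 = -25/2, M_1 = 13, M_2 = -7/2.

13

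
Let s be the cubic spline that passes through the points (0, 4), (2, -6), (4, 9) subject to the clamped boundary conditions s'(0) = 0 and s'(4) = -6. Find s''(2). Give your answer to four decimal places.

Put M_i = s'' at the i-th knot. Here h = (2, 2) and Δ = (-5, 15/2), so the interior equations h_(i-1)·M_(i-1) + 2(h_(i-1)+h_i)·M_i + h_i·M_(i+1) = 6(Δ_i − Δ_(i-1)) read
  2·M_0 + 8·M_1 + 2·M_2 = 6(Δ_1 - Δ_0) = 75
Clamped end conditions give two more equations: 2h_0·M_0 + h_0·M_1 = 6(Δ_0 - s'(0)) = -30 and h_1·M_1 + 2h_1·M_2 = 6(s'(4) - Δ_1) = -81.
Hence M_0 = -147/8, M_1 = 87/4, M_2 = -249/8.

21.7500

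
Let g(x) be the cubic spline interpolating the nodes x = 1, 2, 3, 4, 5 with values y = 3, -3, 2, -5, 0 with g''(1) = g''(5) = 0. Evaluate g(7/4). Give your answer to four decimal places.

With σ_i denoting the second derivative at x_i, h_i = 1, 1, 1, 1, and Δ_i = (y_(i+1) − y_i)/h_i = -6, 5, -7, 5:
  1·σ_0 + 4·σ_1 + 1·σ_2 = 6(Δ_1 - Δ_0) = 66
  1·σ_1 + 4·σ_2 + 1·σ_3 = 6(Δ_2 - Δ_1) = -72
  1·σ_2 + 4·σ_3 + 1·σ_4 = 6(Δ_3 - Δ_2) = 72
Natural end conditions: σ_0 = σ_4 = 0.
Solving: σ_0 = 0, σ_1 = 675/28, σ_2 = -213/7, σ_3 = 717/28, σ_4 = 0.
On [1, 2], g(x) = 3 - 561/56·(x - 1) + 0·(x - 1)² + 225/56·(x - 1)³.
With (x - 1) = 3/4: g(7/4) = -1443/512.

-2.8184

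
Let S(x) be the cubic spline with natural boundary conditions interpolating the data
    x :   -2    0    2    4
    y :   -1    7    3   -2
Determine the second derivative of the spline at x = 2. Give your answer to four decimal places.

0.8000

Let M_i = S''(x_i). Step sizes h_i = 2, 2, 2; slopes of the chords Δ_i = (y_(i+1) - y_i)/h_i = 4, -2, -5/2.
  2·M_0 + 8·M_1 + 2·M_2 = 6(Δ_1 - Δ_0) = -36
  2·M_1 + 8·M_2 + 2·M_3 = 6(Δ_2 - Δ_1) = -3
Natural end conditions: M_0 = M_3 = 0.
Forward elimination and back-substitution give M_0 = 0, M_1 = -47/10, M_2 = 4/5, M_3 = 0.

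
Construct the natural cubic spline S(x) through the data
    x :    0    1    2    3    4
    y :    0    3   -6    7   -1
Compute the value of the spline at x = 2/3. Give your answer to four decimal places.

3.9114

With m_i denoting the second derivative at x_i, h_i = 1, 1, 1, 1, and Δ_i = (y_(i+1) − y_i)/h_i = 3, -9, 13, -8:
  1·m_0 + 4·m_1 + 1·m_2 = 6(Δ_1 - Δ_0) = -72
  1·m_1 + 4·m_2 + 1·m_3 = 6(Δ_2 - Δ_1) = 132
  1·m_2 + 4·m_3 + 1·m_4 = 6(Δ_3 - Δ_2) = -126
Natural end conditions: m_0 = m_4 = 0.
Solving: m_0 = 0, m_1 = -867/28, m_2 = 363/7, m_3 = -1245/28, m_4 = 0.
On [0, 1], S(x) = 0 + 457/56·x + 0·x² - 289/56·x³.
With x = 2/3: S(2/3) = 2957/756.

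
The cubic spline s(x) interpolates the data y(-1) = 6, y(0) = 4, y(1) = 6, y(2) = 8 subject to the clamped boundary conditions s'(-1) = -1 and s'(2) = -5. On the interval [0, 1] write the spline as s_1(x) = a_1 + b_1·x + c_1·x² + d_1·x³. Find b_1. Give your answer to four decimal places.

-0.8667

Put M_i = s'' at the i-th knot. Here h = (1, 1, 1) and Δ = (-2, 2, 2), so the interior equations h_(i-1)·M_(i-1) + 2(h_(i-1)+h_i)·M_i + h_i·M_(i+1) = 6(Δ_i − Δ_(i-1)) read
  1·M_0 + 4·M_1 + 1·M_2 = 6(Δ_1 - Δ_0) = 24
  1·M_1 + 4·M_2 + 1·M_3 = 6(Δ_2 - Δ_1) = 0
Clamped end conditions give two more equations: 2h_0·M_0 + h_0·M_1 = 6(Δ_0 - s'(-1)) = -6 and h_2·M_2 + 2h_2·M_3 = 6(s'(2) - Δ_2) = -42.
Solving: M_0 = -94/15, M_1 = 98/15, M_2 = 62/15, M_3 = -346/15.
On [0, 1], with s_1(x) = a_1 + b_1·x + c_1·x² + d_1·x³: c_1 = M_1/2 = 49/15, d_1 = (M_2 - M_1)/(6h_1) = -2/5, b_1 = Δ_1 - h_1(2M_1 + M_2)/6 = -13/15.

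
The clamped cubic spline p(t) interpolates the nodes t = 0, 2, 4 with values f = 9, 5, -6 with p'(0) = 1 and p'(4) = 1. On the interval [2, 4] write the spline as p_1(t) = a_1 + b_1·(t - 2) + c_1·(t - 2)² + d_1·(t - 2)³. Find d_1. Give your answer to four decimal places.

1.4688

Let M_i = p''(x_i). Step sizes h_i = 2, 2; slopes of the chords Δ_i = (y_(i+1) - y_i)/h_i = -2, -11/2.
  2·M_0 + 8·M_1 + 2·M_2 = 6(Δ_1 - Δ_0) = -21
Clamped end conditions give two more equations: 2h_0·M_0 + h_0·M_1 = 6(Δ_0 - p'(0)) = -18 and h_1·M_1 + 2h_1·M_2 = 6(p'(4) - Δ_1) = 39.
Solving the tridiagonal system: M_0 = -15/8, M_1 = -21/4, M_2 = 99/8.
On [2, 4], with p_1(t) = a_1 + b_1·(t - 2) + c_1·(t - 2)² + d_1·(t - 2)³: c_1 = M_1/2 = -21/8, d_1 = (M_2 - M_1)/(6h_1) = 47/32, b_1 = Δ_1 - h_1(2M_1 + M_2)/6 = -49/8.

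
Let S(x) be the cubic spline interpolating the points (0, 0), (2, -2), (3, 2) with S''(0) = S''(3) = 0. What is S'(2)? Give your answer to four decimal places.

With σ_i denoting the second derivative at x_i, h_i = 2, 1, and Δ_i = (y_(i+1) − y_i)/h_i = -1, 4:
  2·σ_0 + 6·σ_1 + 1·σ_2 = 6(Δ_1 - Δ_0) = 30
Natural end conditions: σ_0 = σ_2 = 0.
Hence σ_0 = 0, σ_1 = 5, σ_2 = 0.
On [2, 3], S'(x) = b_1 + 2c_1·(x - 2) + 3d_1·(x - 2)² with b_1 = Δ_1 - h_1(2σ_1 + σ_2)/6 = 7/3, c_1 = σ_1/2 = 5/2, d_1 = (σ_2 - σ_1)/(6h_1) = -5/6. So S'(2) = 7/3.

2.3333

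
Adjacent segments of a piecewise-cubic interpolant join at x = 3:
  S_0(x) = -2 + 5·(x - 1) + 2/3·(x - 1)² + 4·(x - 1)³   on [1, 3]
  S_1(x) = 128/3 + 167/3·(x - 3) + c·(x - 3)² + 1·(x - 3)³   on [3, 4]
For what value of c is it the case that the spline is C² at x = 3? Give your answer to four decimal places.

S_0''(x) = 4/3 + 24·(x - 1), so S_0''(3) = 148/3. On the right, S_1''(3) = 2c, so c = 74/3.

24.6667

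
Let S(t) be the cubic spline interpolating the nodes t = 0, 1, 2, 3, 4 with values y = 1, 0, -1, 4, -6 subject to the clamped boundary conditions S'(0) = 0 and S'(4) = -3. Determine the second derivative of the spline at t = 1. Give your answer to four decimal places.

-4.7143

Let σ_i = S''(x_i). Step sizes h_i = 1, 1, 1, 1; slopes of the chords Δ_i = (y_(i+1) - y_i)/h_i = -1, -1, 5, -10.
  1·σ_0 + 4·σ_1 + 1·σ_2 = 6(Δ_1 - Δ_0) = 0
  1·σ_1 + 4·σ_2 + 1·σ_3 = 6(Δ_2 - Δ_1) = 36
  1·σ_2 + 4·σ_3 + 1·σ_4 = 6(Δ_3 - Δ_2) = -90
Clamped end conditions give two more equations: 2h_0·σ_0 + h_0·σ_1 = 6(Δ_0 - S'(0)) = -6 and h_3·σ_3 + 2h_3·σ_4 = 6(S'(4) - Δ_3) = 42.
Solving the tridiagonal system: σ_0 = -9/14, σ_1 = -33/7, σ_2 = 39/2, σ_3 = -261/7, σ_4 = 555/14.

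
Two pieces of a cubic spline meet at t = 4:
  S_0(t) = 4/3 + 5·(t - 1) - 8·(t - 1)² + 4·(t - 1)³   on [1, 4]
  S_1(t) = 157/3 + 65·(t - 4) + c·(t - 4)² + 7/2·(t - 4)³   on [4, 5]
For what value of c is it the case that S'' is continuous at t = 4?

28

S_0''(t) = -16 + 24·(t - 1), so S_0''(4) = 56. On the right, S_1''(4) = 2c, so c = 28.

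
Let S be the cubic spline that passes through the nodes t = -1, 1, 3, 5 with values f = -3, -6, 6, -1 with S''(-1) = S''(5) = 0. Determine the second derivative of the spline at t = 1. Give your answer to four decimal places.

Write σ_i for S''(x_i). With h_i = 2, 2, 2 and divided differences Δ_i = -3/2, 6, -7/2, the continuity of S' gives the tridiagonal system
  2·σ_0 + 8·σ_1 + 2·σ_2 = 6(Δ_1 - Δ_0) = 45
  2·σ_1 + 8·σ_2 + 2·σ_3 = 6(Δ_2 - Δ_1) = -57
Natural end conditions: σ_0 = σ_3 = 0.
Solving: σ_0 = 0, σ_1 = 79/10, σ_2 = -91/10, σ_3 = 0.

7.9000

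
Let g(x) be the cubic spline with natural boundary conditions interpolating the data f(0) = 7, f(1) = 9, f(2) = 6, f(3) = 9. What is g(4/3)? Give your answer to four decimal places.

Let M_i = g''(x_i). Step sizes h_i = 1, 1, 1; slopes of the chords Δ_i = (y_(i+1) - y_i)/h_i = 2, -3, 3.
  1·M_0 + 4·M_1 + 1·M_2 = 6(Δ_1 - Δ_0) = -30
  1·M_1 + 4·M_2 + 1·M_3 = 6(Δ_2 - Δ_1) = 36
Natural end conditions: M_0 = M_3 = 0.
Forward elimination and back-substitution give M_0 = 0, M_1 = -52/5, M_2 = 58/5, M_3 = 0.
On [1, 2], g(x) = 9 - 22/15·(x - 1) - 26/5·(x - 1)² + 11/3·(x - 1)³.
With (x - 1) = 1/3: g(4/3) = 3268/405.

8.0691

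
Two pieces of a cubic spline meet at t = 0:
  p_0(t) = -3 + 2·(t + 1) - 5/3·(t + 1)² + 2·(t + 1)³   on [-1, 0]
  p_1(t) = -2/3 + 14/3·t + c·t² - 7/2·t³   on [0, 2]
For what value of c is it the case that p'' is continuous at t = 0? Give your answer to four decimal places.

4.3333

p_0''(t) = -10/3 + 12·(t + 1), so p_0''(0) = 26/3. On the right, p_1''(0) = 2c, so c = 13/3.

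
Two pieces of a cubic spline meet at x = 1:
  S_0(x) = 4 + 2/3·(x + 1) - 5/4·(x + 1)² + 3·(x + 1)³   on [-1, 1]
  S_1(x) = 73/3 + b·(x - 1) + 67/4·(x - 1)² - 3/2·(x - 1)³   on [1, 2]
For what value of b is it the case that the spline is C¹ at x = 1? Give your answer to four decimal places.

31.6667

S_0'(x) = 2/3 - 5/2·(x + 1) + 9·(x + 1)², so S_0'(1) = 95/3. On the right, S_1'(1) = b, so b = 95/3.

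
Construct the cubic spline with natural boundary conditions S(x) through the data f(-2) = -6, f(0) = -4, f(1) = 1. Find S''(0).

Let σ_i = S''(x_i). Step sizes h_i = 2, 1; slopes of the chords Δ_i = (y_(i+1) - y_i)/h_i = 1, 5.
  2·σ_0 + 6·σ_1 + 1·σ_2 = 6(Δ_1 - Δ_0) = 24
Natural end conditions: σ_0 = σ_2 = 0.
Forward elimination and back-substitution give σ_0 = 0, σ_1 = 4, σ_2 = 0.

4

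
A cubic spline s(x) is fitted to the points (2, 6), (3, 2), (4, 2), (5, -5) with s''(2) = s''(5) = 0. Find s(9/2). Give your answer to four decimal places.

Write m_i for s''(x_i). With h_i = 1, 1, 1 and divided differences Δ_i = -4, 0, -7, the continuity of s' gives the tridiagonal system
  1·m_0 + 4·m_1 + 1·m_2 = 6(Δ_1 - Δ_0) = 24
  1·m_1 + 4·m_2 + 1·m_3 = 6(Δ_2 - Δ_1) = -42
Natural end conditions: m_0 = m_3 = 0.
Solving the tridiagonal system: m_0 = 0, m_1 = 46/5, m_2 = -64/5, m_3 = 0.
On [4, 5], s(x) = 2 - 41/15·(x - 4) - 32/5·(x - 4)² + 32/15·(x - 4)³.
With (x - 4) = 1/2: s(9/2) = -7/10.

-0.7000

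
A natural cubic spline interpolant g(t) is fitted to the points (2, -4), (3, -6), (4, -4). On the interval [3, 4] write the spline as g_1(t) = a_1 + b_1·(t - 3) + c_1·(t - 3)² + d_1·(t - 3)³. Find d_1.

With M_i denoting the second derivative at x_i, h_i = 1, 1, and Δ_i = (y_(i+1) − y_i)/h_i = -2, 2:
  1·M_0 + 4·M_1 + 1·M_2 = 6(Δ_1 - Δ_0) = 24
Natural end conditions: M_0 = M_2 = 0.
Hence M_0 = 0, M_1 = 6, M_2 = 0.
On [3, 4], with g_1(t) = a_1 + b_1·(t - 3) + c_1·(t - 3)² + d_1·(t - 3)³: c_1 = M_1/2 = 3, d_1 = (M_2 - M_1)/(6h_1) = -1, b_1 = Δ_1 - h_1(2M_1 + M_2)/6 = 0.

-1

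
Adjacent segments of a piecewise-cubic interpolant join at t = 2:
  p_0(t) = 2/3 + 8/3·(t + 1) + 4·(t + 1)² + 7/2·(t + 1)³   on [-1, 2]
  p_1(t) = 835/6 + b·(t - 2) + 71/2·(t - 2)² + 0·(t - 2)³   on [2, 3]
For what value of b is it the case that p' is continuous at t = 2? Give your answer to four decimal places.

p_0'(t) = 8/3 + 8·(t + 1) + 21/2·(t + 1)², so p_0'(2) = 727/6. On the right, p_1'(2) = b, so b = 727/6.

121.1667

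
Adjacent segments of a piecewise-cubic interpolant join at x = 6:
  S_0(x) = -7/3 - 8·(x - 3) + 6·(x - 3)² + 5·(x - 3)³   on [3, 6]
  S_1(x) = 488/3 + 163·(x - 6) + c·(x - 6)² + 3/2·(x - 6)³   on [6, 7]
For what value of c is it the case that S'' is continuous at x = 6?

51

S_0''(x) = 12 + 30·(x - 3), so S_0''(6) = 102. On the right, S_1''(6) = 2c, so c = 51.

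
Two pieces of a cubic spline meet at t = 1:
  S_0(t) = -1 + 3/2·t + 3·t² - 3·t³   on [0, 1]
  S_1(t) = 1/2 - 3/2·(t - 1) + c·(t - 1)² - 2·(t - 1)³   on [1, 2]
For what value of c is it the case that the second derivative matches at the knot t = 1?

-6

S_0''(t) = 6 - 18·t, so S_0''(1) = -12. On the right, S_1''(1) = 2c, so c = -6.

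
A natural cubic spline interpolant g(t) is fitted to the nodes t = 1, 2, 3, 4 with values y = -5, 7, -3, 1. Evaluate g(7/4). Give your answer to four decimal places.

Let σ_i = g''(x_i). Step sizes h_i = 1, 1, 1; slopes of the chords Δ_i = (y_(i+1) - y_i)/h_i = 12, -10, 4.
  1·σ_0 + 4·σ_1 + 1·σ_2 = 6(Δ_1 - Δ_0) = -132
  1·σ_1 + 4·σ_2 + 1·σ_3 = 6(Δ_2 - Δ_1) = 84
Natural end conditions: σ_0 = σ_3 = 0.
Forward elimination and back-substitution give σ_0 = 0, σ_1 = -204/5, σ_2 = 156/5, σ_3 = 0.
On [1, 2], g(t) = -5 + 94/5·(t - 1) + 0·(t - 1)² - 34/5·(t - 1)³.
With (t - 1) = 3/4: g(7/4) = 997/160.

6.2313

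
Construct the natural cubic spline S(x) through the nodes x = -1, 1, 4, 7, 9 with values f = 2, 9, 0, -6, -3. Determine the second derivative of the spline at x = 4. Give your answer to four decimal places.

1.1176

Let M_i = S''(x_i). Step sizes h_i = 2, 3, 3, 2; slopes of the chords Δ_i = (y_(i+1) - y_i)/h_i = 7/2, -3, -2, 3/2.
  2·M_0 + 10·M_1 + 3·M_2 = 6(Δ_1 - Δ_0) = -39
  3·M_1 + 12·M_2 + 3·M_3 = 6(Δ_2 - Δ_1) = 6
  3·M_2 + 10·M_3 + 2·M_4 = 6(Δ_3 - Δ_2) = 21
Natural end conditions: M_0 = M_4 = 0.
Solving the tridiagonal system: M_0 = 0, M_1 = -72/17, M_2 = 19/17, M_3 = 30/17, M_4 = 0.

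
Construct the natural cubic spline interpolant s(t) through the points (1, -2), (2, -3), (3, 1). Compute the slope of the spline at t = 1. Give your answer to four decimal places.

-2.2500

With M_i denoting the second derivative at x_i, h_i = 1, 1, and Δ_i = (y_(i+1) − y_i)/h_i = -1, 4:
  1·M_0 + 4·M_1 + 1·M_2 = 6(Δ_1 - Δ_0) = 30
Natural end conditions: M_0 = M_2 = 0.
Solving the tridiagonal system: M_0 = 0, M_1 = 15/2, M_2 = 0.
On [1, 2], s'(t) = b_0 + 2c_0·(t - 1) + 3d_0·(t - 1)² with b_0 = Δ_0 - h_0(2M_0 + M_1)/6 = -9/4, c_0 = M_0/2 = 0, d_0 = (M_1 - M_0)/(6h_0) = 5/4. So s'(1) = -9/4.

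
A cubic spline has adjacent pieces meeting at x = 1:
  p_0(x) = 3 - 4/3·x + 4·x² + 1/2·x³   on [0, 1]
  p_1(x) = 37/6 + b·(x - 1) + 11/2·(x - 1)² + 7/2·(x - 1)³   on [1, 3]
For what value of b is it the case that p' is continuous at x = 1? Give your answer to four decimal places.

8.1667

p_0'(x) = -4/3 + 8·x + 3/2·x², so p_0'(1) = 49/6. On the right, p_1'(1) = b, so b = 49/6.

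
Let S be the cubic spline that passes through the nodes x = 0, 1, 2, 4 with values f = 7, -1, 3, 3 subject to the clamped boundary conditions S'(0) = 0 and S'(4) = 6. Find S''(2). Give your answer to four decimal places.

-14.7273

Let m_i = S''(x_i). Step sizes h_i = 1, 1, 2; slopes of the chords Δ_i = (y_(i+1) - y_i)/h_i = -8, 4, 0.
  1·m_0 + 4·m_1 + 1·m_2 = 6(Δ_1 - Δ_0) = 72
  1·m_1 + 6·m_2 + 2·m_3 = 6(Δ_2 - Δ_1) = -24
Clamped end conditions give two more equations: 2h_0·m_0 + h_0·m_1 = 6(Δ_0 - S'(0)) = -48 and h_2·m_2 + 2h_2·m_3 = 6(S'(4) - Δ_2) = 36.
Solving the tridiagonal system: m_0 = -438/11, m_1 = 348/11, m_2 = -162/11, m_3 = 180/11.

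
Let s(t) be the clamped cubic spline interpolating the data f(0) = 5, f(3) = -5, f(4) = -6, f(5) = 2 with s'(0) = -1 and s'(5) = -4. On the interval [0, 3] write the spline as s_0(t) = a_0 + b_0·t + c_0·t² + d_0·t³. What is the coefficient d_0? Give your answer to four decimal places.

0.0664

Put σ_i = s'' at the i-th knot. Here h = (3, 1, 1) and Δ = (-10/3, -1, 8), so the interior equations h_(i-1)·σ_(i-1) + 2(h_(i-1)+h_i)·σ_i + h_i·σ_(i+1) = 6(Δ_i − Δ_(i-1)) read
  3·σ_0 + 8·σ_1 + 1·σ_2 = 6(Δ_1 - Δ_0) = 14
  1·σ_1 + 4·σ_2 + 1·σ_3 = 6(Δ_2 - Δ_1) = 54
Clamped end conditions give two more equations: 2h_0·σ_0 + h_0·σ_1 = 6(Δ_0 - s'(0)) = -14 and h_2·σ_2 + 2h_2·σ_3 = 6(s'(5) - Δ_2) = -72.
Forward elimination and back-substitution give σ_0 = -170/87, σ_1 = -22/29, σ_2 = 752/29, σ_3 = -1420/29.
On [0, 3], with s_0(t) = a_0 + b_0·t + c_0·t² + d_0·t³: c_0 = σ_0/2 = -85/87, d_0 = (σ_1 - σ_0)/(6h_0) = 52/783, b_0 = Δ_0 - h_0(2σ_0 + σ_1)/6 = -1.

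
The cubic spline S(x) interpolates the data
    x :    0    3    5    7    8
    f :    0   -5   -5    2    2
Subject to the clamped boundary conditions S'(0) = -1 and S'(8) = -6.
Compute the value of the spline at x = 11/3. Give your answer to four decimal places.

-5.7435

Write σ_i for S''(x_i). With h_i = 3, 2, 2, 1 and divided differences Δ_i = -5/3, 0, 7/2, 0, the continuity of S' gives the tridiagonal system
  3·σ_0 + 10·σ_1 + 2·σ_2 = 6(Δ_1 - Δ_0) = 10
  2·σ_1 + 8·σ_2 + 2·σ_3 = 6(Δ_2 - Δ_1) = 21
  2·σ_2 + 6·σ_3 + 1·σ_4 = 6(Δ_3 - Δ_2) = -21
Clamped end conditions give two more equations: 2h_0·σ_0 + h_0·σ_1 = 6(Δ_0 - S'(0)) = -4 and h_3·σ_3 + 2h_3·σ_4 = 6(S'(8) - Δ_3) = -36.
Solving: σ_0 = -661/636, σ_1 = 79/106, σ_2 = 1201/424, σ_3 = -167/106, σ_4 = -3649/212.
On [3, 5], S(x) = -5 - 611/424·(x - 3) + 79/212·(x - 3)² + 295/1696·(x - 3)³.
With (x - 3) = 2/3: S(11/3) = -8219/1431.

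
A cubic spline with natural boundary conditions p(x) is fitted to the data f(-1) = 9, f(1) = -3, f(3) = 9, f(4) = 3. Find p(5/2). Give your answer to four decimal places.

7.5341

Let m_i = p''(x_i). Step sizes h_i = 2, 2, 1; slopes of the chords Δ_i = (y_(i+1) - y_i)/h_i = -6, 6, -6.
  2·m_0 + 8·m_1 + 2·m_2 = 6(Δ_1 - Δ_0) = 72
  2·m_1 + 6·m_2 + 1·m_3 = 6(Δ_2 - Δ_1) = -72
Natural end conditions: m_0 = m_3 = 0.
Solving the tridiagonal system: m_0 = 0, m_1 = 144/11, m_2 = -180/11, m_3 = 0.
On [1, 3], p(x) = -3 + 30/11·(x - 1) + 72/11·(x - 1)² - 27/11·(x - 1)³.
With (x - 1) = 3/2: p(5/2) = 663/88.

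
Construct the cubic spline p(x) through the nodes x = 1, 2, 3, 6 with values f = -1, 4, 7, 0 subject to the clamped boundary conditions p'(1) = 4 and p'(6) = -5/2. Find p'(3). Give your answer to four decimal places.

1.0345

Let m_i = p''(x_i). Step sizes h_i = 1, 1, 3; slopes of the chords Δ_i = (y_(i+1) - y_i)/h_i = 5, 3, -7/3.
  1·m_0 + 4·m_1 + 1·m_2 = 6(Δ_1 - Δ_0) = -12
  1·m_1 + 8·m_2 + 3·m_3 = 6(Δ_2 - Δ_1) = -32
Clamped end conditions give two more equations: 2h_0·m_0 + h_0·m_1 = 6(Δ_0 - p'(1)) = 6 and h_2·m_2 + 2h_2·m_3 = 6(p'(6) - Δ_2) = -1.
Hence m_0 = 131/29, m_1 = -88/29, m_2 = -127/29, m_3 = 176/87.
On [3, 6], p'(x) = b_2 + 2c_2·(x - 3) + 3d_2·(x - 3)² with b_2 = Δ_2 - h_2(2m_2 + m_3)/6 = 30/29, c_2 = m_2/2 = -127/58, d_2 = (m_3 - m_2)/(6h_2) = 557/1566. So p'(3) = 30/29.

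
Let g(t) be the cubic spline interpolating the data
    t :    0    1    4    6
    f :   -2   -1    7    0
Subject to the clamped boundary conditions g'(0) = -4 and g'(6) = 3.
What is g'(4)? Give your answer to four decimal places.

-3.2564

With σ_i denoting the second derivative at x_i, h_i = 1, 3, 2, and Δ_i = (y_(i+1) − y_i)/h_i = 1, 8/3, -7/2:
  1·σ_0 + 8·σ_1 + 3·σ_2 = 6(Δ_1 - Δ_0) = 10
  3·σ_1 + 10·σ_2 + 2·σ_3 = 6(Δ_2 - Δ_1) = -37
Clamped end conditions give two more equations: 2h_0·σ_0 + h_0·σ_1 = 6(Δ_0 - g'(0)) = 30 and h_2·σ_2 + 2h_2·σ_3 = 6(g'(6) - Δ_2) = 39.
Solving the tridiagonal system: σ_0 = 1087/78, σ_1 = 83/39, σ_2 = -545/78, σ_3 = 1033/78.
On [4, 6], g'(t) = b_2 + 2c_2·(t - 4) + 3d_2·(t - 4)² with b_2 = Δ_2 - h_2(2σ_2 + σ_3)/6 = -127/39, c_2 = σ_2/2 = -545/156, d_2 = (σ_3 - σ_2)/(6h_2) = 263/156. So g'(4) = -127/39.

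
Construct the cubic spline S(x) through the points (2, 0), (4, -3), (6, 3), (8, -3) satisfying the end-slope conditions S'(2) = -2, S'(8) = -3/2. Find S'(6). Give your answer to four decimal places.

-0.0333

Let M_i = S''(x_i). Step sizes h_i = 2, 2, 2; slopes of the chords Δ_i = (y_(i+1) - y_i)/h_i = -3/2, 3, -3.
  2·M_0 + 8·M_1 + 2·M_2 = 6(Δ_1 - Δ_0) = 27
  2·M_1 + 8·M_2 + 2·M_3 = 6(Δ_2 - Δ_1) = -36
Clamped end conditions give two more equations: 2h_0·M_0 + h_0·M_1 = 6(Δ_0 - S'(2)) = 3 and h_2·M_2 + 2h_2·M_3 = 6(S'(8) - Δ_2) = 9.
Forward elimination and back-substitution give M_0 = -32/15, M_1 = 173/30, M_2 = -223/30, M_3 = 179/30.
On [6, 8], S'(x) = b_2 + 2c_2·(x - 6) + 3d_2·(x - 6)² with b_2 = Δ_2 - h_2(2M_2 + M_3)/6 = -1/30, c_2 = M_2/2 = -223/60, d_2 = (M_3 - M_2)/(6h_2) = 67/60. So S'(6) = -1/30.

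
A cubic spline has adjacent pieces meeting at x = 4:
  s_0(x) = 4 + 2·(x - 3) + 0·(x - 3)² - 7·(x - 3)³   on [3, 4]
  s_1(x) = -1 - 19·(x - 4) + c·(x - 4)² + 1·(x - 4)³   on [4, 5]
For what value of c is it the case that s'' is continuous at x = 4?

-21

s_0''(x) = 0 - 42·(x - 3), so s_0''(4) = -42. On the right, s_1''(4) = 2c, so c = -21.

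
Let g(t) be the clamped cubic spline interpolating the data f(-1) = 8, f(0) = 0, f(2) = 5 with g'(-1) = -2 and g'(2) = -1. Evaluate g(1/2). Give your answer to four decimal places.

-0.7891

Let M_i = g''(x_i). Step sizes h_i = 1, 2; slopes of the chords Δ_i = (y_(i+1) - y_i)/h_i = -8, 5/2.
  1·M_0 + 6·M_1 + 2·M_2 = 6(Δ_1 - Δ_0) = 63
Clamped end conditions give two more equations: 2h_0·M_0 + h_0·M_1 = 6(Δ_0 - g'(-1)) = -36 and h_1·M_1 + 2h_1·M_2 = 6(g'(2) - Δ_1) = -21.
Solving the tridiagonal system: M_0 = -169/6, M_1 = 61/3, M_2 = -185/12.
On [0, 2], g(t) = 0 - 71/12·t + 61/6·t² - 143/48·t³.
With t = 1/2: g(1/2) = -101/128.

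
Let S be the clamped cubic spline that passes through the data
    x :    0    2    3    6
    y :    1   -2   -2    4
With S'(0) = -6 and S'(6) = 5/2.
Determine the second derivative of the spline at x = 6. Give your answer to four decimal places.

-0.4048

Put m_i = S'' at the i-th knot. Here h = (2, 1, 3) and Δ = (-3/2, 0, 2), so the interior equations h_(i-1)·m_(i-1) + 2(h_(i-1)+h_i)·m_i + h_i·m_(i+1) = 6(Δ_i − Δ_(i-1)) read
  2·m_0 + 6·m_1 + 1·m_2 = 6(Δ_1 - Δ_0) = 9
  1·m_1 + 8·m_2 + 3·m_3 = 6(Δ_2 - Δ_1) = 12
Clamped end conditions give two more equations: 2h_0·m_0 + h_0·m_1 = 6(Δ_0 - S'(0)) = 27 and h_2·m_2 + 2h_2·m_3 = 6(S'(6) - Δ_2) = 3.
Hence m_0 = 155/21, m_1 = -53/42, m_2 = 38/21, m_3 = -17/42.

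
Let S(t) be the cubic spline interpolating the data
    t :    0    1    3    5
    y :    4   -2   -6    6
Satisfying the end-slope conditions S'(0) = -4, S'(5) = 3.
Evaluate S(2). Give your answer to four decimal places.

-6.5326

Let m_i = S''(x_i). Step sizes h_i = 1, 2, 2; slopes of the chords Δ_i = (y_(i+1) - y_i)/h_i = -6, -2, 6.
  1·m_0 + 6·m_1 + 2·m_2 = 6(Δ_1 - Δ_0) = 24
  2·m_1 + 8·m_2 + 2·m_3 = 6(Δ_2 - Δ_1) = 48
Clamped end conditions give two more equations: 2h_0·m_0 + h_0·m_1 = 6(Δ_0 - S'(0)) = -12 and h_2·m_2 + 2h_2·m_3 = 6(S'(5) - Δ_2) = -18.
Solving: m_0 = -170/23, m_1 = 64/23, m_2 = 169/23, m_3 = -188/23.
On [1, 3], S(t) = -2 - 145/23·(t - 1) + 32/23·(t - 1)² + 35/92·(t - 1)³.
With (t - 1) = 1: S(2) = -601/92.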